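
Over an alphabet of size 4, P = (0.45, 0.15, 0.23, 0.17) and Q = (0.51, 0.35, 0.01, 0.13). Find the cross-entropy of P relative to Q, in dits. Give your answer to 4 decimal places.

H(P,Q) = −Σ p·log₁₀ q.
  −0.45·log₁₀(0.51) = 0.13159
  −0.15·log₁₀(0.35) = 0.06839
  −0.23·log₁₀(0.01) = 0.46000
  −0.17·log₁₀(0.13) = 0.15063
H(P,Q) = 0.8106 dits.

0.8106 dits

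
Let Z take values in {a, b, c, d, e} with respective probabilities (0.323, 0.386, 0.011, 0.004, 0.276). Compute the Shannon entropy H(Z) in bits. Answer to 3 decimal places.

H(Z) = −Σ p·log₂ p.
  −(0.323)·log₂(0.323) = 0.5266
  −(0.386)·log₂(0.386) = 0.5301
  −(0.011)·log₂(0.011) = 0.0716
  −(0.004)·log₂(0.004) = 0.0319
  −(0.276)·log₂(0.276) = 0.5126
Sum: 0.5266 + 0.5301 + 0.0716 + 0.0319 + 0.5126 = 1.673 bits.

1.673 bits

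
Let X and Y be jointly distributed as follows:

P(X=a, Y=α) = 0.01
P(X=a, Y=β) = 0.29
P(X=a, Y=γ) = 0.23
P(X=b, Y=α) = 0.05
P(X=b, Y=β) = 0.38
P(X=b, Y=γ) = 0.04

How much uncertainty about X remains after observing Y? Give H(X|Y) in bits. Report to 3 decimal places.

Chain rule: H(X|Y) = H(X,Y) − H(Y).
Marginals: p(X) = (0.5300, 0.4700), p(Y) = (0.0600, 0.6700, 0.2700).
H(X,Y) = 2.0043 bits; H(Y) = 1.1407 bits.
H(X|Y) = 2.0043 − 1.1407 = 0.864 bits.

0.864 bits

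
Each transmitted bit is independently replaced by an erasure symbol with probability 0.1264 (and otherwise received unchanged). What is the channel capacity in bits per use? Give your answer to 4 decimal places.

Binary erasure channel: capacity C = 1 − ε.
C = 1 − 0.1264 = 0.8736 bits per channel use.

0.8736 bits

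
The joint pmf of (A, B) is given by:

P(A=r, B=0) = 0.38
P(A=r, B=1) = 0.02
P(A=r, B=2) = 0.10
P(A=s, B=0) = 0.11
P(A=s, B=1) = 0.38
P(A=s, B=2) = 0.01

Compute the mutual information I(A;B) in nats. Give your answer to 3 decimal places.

Marginals: p(A) = (0.5000, 0.5000), p(B) = (0.4900, 0.4000, 0.1100).
I(A;B) = Σ p(x,y)·ln[p(x,y)/(p(x)p(y))].
  (r,0): 0.38·ln(1.5510) = 0.1668
  (r,1): 0.02·ln(0.1000) = -0.0461
  (r,2): 0.10·ln(1.8182) = 0.0598
  (s,0): 0.11·ln(0.4490) = -0.0881
  (s,1): 0.38·ln(1.9000) = 0.2439
  (s,2): 0.01·ln(0.1818) = -0.0170
Sum = 0.319 nats.

0.319 nats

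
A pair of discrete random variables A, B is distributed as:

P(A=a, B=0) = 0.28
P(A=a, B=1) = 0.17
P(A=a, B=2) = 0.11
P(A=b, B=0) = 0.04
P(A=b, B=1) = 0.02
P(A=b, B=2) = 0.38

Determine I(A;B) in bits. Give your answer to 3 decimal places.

0.347 bits

Marginals: p(A) = (0.5600, 0.4400), p(B) = (0.3200, 0.1900, 0.4900).
I(A;B) = Σ p(x,y)·log₂[p(x,y)/(p(x)p(y))].
  (a,0): 0.28·log₂(1.5625) = 0.1803
  (a,1): 0.17·log₂(1.5977) = 0.1149
  (a,2): 0.11·log₂(0.4009) = -0.1451
  (b,0): 0.04·log₂(0.2841) = -0.0726
  (b,1): 0.02·log₂(0.2392) = -0.0413
  (b,2): 0.38·log₂(1.7625) = 0.3107
Sum = 0.347 bits.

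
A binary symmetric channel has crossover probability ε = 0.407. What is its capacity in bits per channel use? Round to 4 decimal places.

0.0251 bits

Binary symmetric channel: C = 1 − h₂(ε) where h₂ is the binary entropy function.
h₂(0.407) = −0.407·log₂0.407 − 0.593·log₂0.593 = 0.9749.
C = 1 − 0.9749 = 0.0251 bits per channel use.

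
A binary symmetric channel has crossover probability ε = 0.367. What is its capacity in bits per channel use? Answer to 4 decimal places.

0.0517 bits

Binary symmetric channel: C = 1 − h₂(ε) where h₂ is the binary entropy function.
h₂(0.367) = −0.367·log₂0.367 − 0.633·log₂0.633 = 0.9483.
C = 1 − 0.9483 = 0.0517 bits per channel use.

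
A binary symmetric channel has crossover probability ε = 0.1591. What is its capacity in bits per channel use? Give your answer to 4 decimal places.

Binary symmetric channel: C = 1 − h₂(ε) where h₂ is the binary entropy function.
h₂(0.1591) = −0.1591·log₂0.1591 − 0.8409·log₂0.8409 = 0.6322.
C = 1 − 0.6322 = 0.3678 bits per channel use.

0.3678 bits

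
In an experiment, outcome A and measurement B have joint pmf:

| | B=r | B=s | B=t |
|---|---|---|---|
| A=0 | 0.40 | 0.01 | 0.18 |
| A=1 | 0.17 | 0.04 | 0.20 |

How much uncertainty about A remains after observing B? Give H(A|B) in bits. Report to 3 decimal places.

0.916 bits

Marginals: p(A) = (0.5900, 0.4100), p(B) = (0.5700, 0.0500, 0.3800).
H(A|B) = Σ p(B) · H(A|B=·).
  B=r: p=0.5700, H(A|B=r) = 0.8791
  B=s: p=0.0500, H(A|B=s) = 0.7219
  B=t: p=0.3800, H(A|B=t) = 0.9980
Weighted sum = 0.916 bits.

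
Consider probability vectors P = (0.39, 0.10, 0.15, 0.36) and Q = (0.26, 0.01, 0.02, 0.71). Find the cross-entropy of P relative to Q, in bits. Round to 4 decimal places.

2.4468 bits

H(P,Q) = −Σ p·log₂ q.
  −0.39·log₂(0.26) = 0.75793
  −0.10·log₂(0.01) = 0.66439
  −0.15·log₂(0.02) = 0.84658
  −0.36·log₂(0.71) = 0.17788
H(P,Q) = 2.4468 bits.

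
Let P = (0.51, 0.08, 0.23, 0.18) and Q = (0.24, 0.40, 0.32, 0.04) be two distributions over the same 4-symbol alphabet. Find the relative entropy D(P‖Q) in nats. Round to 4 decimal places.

0.4504 nats

D(P‖Q) = Σ p·ln(p/q).
  0.51·ln(0.51/0.24) = 0.38442
  0.08·ln(0.08/0.40) = -0.12876
  0.23·ln(0.23/0.32) = -0.07596
  0.18·ln(0.18/0.04) = 0.27073
D(P‖Q) = 0.4504 nats.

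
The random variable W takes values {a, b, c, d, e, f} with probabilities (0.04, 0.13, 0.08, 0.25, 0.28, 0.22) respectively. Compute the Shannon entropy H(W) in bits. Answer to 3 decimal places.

2.355 bits

H(W) = −Σ p·log₂ p.
  −(0.04)·log₂(0.04) = 0.1858
  −(0.13)·log₂(0.13) = 0.3826
  −(0.08)·log₂(0.08) = 0.2915
  −(0.25)·log₂(0.25) = 0.5000
  −(0.28)·log₂(0.28) = 0.5142
  −(0.22)·log₂(0.22) = 0.4806
Sum: 0.1858 + 0.3826 + 0.2915 + 0.5000 + 0.5142 + 0.4806 = 2.355 bits.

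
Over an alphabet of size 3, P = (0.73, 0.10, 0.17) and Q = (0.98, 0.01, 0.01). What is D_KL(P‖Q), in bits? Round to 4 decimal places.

D(P‖Q) = Σ p·log₂(p/q).
  0.73·log₂(0.73/0.98) = -0.31017
  0.10·log₂(0.10/0.01) = 0.33219
  0.17·log₂(0.17/0.01) = 0.69487
D(P‖Q) = 0.7169 bits.

0.7169 bits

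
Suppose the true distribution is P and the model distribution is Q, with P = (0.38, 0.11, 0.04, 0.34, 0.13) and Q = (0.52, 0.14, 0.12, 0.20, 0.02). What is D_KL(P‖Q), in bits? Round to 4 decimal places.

0.3377 bits

D(P‖Q) = Σ p·log₂(p/q).
  0.38·log₂(0.38/0.52) = -0.17195
  0.11·log₂(0.11/0.14) = -0.03827
  0.04·log₂(0.04/0.12) = -0.06340
  0.34·log₂(0.34/0.20) = 0.26028
  0.13·log₂(0.13/0.02) = 0.35106
D(P‖Q) = 0.3377 bits.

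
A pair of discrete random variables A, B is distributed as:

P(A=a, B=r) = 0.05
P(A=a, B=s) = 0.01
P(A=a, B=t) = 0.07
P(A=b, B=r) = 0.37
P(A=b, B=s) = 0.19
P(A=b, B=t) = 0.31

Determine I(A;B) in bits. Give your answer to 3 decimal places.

0.017 bits

Marginals: p(A) = (0.1300, 0.8700), p(B) = (0.4200, 0.2000, 0.3800).
I(A;B) = H(A) + H(B) − H(A,B).
H(A) = 0.5574, H(B) = 1.5205, H(A,B) = 2.0608.
I(A;B) = 0.5574 + 1.5205 − 2.0608 = 0.017 bits.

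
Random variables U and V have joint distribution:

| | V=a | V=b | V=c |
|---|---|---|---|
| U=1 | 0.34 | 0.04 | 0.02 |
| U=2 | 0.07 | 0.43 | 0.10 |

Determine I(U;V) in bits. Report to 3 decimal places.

0.425 bits

Marginals: p(U) = (0.4000, 0.6000), p(V) = (0.4100, 0.4700, 0.1200).
I(U;V) = H(U) + H(V) − H(U,V).
H(U) = 0.9710, H(V) = 1.4064, H(U,V) = 1.9521.
I(U;V) = 0.9710 + 1.4064 − 1.9521 = 0.425 bits.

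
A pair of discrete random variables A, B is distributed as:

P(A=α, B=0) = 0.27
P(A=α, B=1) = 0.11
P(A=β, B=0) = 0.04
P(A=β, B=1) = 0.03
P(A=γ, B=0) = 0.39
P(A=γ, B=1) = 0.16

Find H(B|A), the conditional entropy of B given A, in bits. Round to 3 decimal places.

Chain rule: H(B|A) = H(A,B) − H(A).
Marginals: p(A) = (0.3800, 0.0700, 0.5500), p(B) = (0.7000, 0.3000).
H(A,B) = 2.1506 bits; H(A) = 1.2734 bits.
H(B|A) = 2.1506 − 1.2734 = 0.877 bits.

0.877 bits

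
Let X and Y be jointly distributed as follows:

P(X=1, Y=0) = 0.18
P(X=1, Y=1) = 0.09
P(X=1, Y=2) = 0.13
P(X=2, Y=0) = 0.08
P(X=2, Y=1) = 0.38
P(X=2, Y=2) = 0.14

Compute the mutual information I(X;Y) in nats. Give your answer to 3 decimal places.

Marginals: p(X) = (0.4000, 0.6000), p(Y) = (0.2600, 0.4700, 0.2700).
I(X;Y) = H(X) + H(Y) − H(X,Y).
H(X) = 0.6730, H(Y) = 1.0586, H(X,Y) = 1.6356.
I(X;Y) = 0.6730 + 1.0586 − 1.6356 = 0.096 nats.

0.096 nats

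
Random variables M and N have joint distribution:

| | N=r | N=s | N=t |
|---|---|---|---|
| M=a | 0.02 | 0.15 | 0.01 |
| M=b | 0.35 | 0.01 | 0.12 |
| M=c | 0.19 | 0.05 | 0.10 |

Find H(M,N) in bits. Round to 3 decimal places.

H(M,N) = −Σ p(x,y)·log₂ p(x,y) over all 9 cells.
  cell (a,r): −0.02·log₂0.02 = 0.1129
  cell (a,s): −0.15·log₂0.15 = 0.4105
  cell (a,t): −0.01·log₂0.01 = 0.0664
  cell (b,r): −0.35·log₂0.35 = 0.5301
  cell (b,s): −0.01·log₂0.01 = 0.0664
  cell (b,t): −0.12·log₂0.12 = 0.3671
  cell (c,r): −0.19·log₂0.19 = 0.4552
  cell (c,s): −0.05·log₂0.05 = 0.2161
  cell (c,t): −0.10·log₂0.10 = 0.3322
Sum = 2.557 bits.

2.557 bits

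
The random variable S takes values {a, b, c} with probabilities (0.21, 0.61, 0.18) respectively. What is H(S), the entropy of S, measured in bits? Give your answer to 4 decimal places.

H(S) = −Σ p·log₂ p.
  −(0.21)·log₂(0.21) = 0.47282
  −(0.61)·log₂(0.61) = 0.43500
  −(0.18)·log₂(0.18) = 0.44531
Sum: 0.47282 + 0.43500 + 0.44531 = 1.3531 bits.

1.3531 bits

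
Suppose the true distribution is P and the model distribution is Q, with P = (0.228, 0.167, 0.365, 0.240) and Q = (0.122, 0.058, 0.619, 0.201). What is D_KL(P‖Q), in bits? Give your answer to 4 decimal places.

D(P‖Q) = Σ p·log₂(p/q).
  0.228·log₂(0.228/0.122) = 0.20569
  0.167·log₂(0.167/0.058) = 0.25480
  0.365·log₂(0.365/0.619) = -0.27815
  0.240·log₂(0.240/0.201) = 0.06140
D(P‖Q) = 0.2437 bits.

0.2437 bits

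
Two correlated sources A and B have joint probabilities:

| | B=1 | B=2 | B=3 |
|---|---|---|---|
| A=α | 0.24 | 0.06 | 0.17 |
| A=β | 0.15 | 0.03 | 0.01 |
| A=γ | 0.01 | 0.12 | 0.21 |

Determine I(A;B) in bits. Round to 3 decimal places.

Marginals: p(A) = (0.4700, 0.1900, 0.3400), p(B) = (0.4000, 0.2100, 0.3900).
I(A;B) = Σ p(x,y)·log₂[p(x,y)/(p(x)p(y))].
  (α,1): 0.24·log₂(1.2766) = 0.0846
  (α,2): 0.06·log₂(0.6079) = -0.0431
  (α,3): 0.17·log₂(0.9274) = -0.0185
  (β,1): 0.15·log₂(1.9737) = 0.1471
  (β,2): 0.03·log₂(0.7519) = -0.0123
  (β,3): 0.01·log₂(0.1350) = -0.0289
  (γ,1): 0.01·log₂(0.0735) = -0.0377
  (γ,2): 0.12·log₂(1.6807) = 0.0899
  (γ,3): 0.21·log₂(1.5837) = 0.1393
Sum = 0.320 bits.

0.320 bits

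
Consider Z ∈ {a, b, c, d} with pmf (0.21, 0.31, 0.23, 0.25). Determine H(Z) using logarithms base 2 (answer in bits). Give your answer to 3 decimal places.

H(Z) = −Σ p·log₂ p.
  −(0.21)·log₂(0.21) = 0.4728
  −(0.31)·log₂(0.31) = 0.5238
  −(0.23)·log₂(0.23) = 0.4877
  −(0.25)·log₂(0.25) = 0.5000
Sum: 0.4728 + 0.5238 + 0.4877 + 0.5000 = 1.984 bits.

1.984 bits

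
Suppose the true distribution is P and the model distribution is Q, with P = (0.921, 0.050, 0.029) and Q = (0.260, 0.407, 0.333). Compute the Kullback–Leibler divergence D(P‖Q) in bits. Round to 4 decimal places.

D(P‖Q) = Σ p·log₂(p/q).
  0.921·log₂(0.921/0.260) = 1.68054
  0.050·log₂(0.050/0.407) = -0.15125
  0.029·log₂(0.029/0.333) = -0.10212
D(P‖Q) = 1.4272 bits.

1.4272 bits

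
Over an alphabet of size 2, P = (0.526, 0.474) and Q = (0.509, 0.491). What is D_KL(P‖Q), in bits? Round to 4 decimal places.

D(P‖Q) = Σ p·log₂(p/q).
  0.526·log₂(0.526/0.509) = 0.02493
  0.474·log₂(0.474/0.491) = -0.02410
D(P‖Q) = 0.0008 bits.

0.0008 bits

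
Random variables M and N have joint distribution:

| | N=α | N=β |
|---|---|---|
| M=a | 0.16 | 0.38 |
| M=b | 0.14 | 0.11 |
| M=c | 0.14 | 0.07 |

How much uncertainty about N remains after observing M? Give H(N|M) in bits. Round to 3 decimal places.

0.914 bits

Marginals: p(M) = (0.5400, 0.2500, 0.2100), p(N) = (0.4400, 0.5600).
H(N|M) = Σ p(M) · H(N|M=·).
  M=a: p=0.5400, H(N|M=a) = 0.8767
  M=b: p=0.2500, H(N|M=b) = 0.9896
  M=c: p=0.2100, H(N|M=c) = 0.9183
Weighted sum = 0.914 bits.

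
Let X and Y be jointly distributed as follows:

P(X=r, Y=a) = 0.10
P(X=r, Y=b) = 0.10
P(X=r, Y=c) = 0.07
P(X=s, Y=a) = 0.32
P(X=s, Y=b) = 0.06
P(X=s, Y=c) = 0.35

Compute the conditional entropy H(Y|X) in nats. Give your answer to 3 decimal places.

Marginals: p(X) = (0.2700, 0.7300), p(Y) = (0.4200, 0.1600, 0.4200).
H(Y|X) = Σ p(X) · H(Y|X=·).
  X=r: p=0.2700, H(Y|X=r) = 1.0857
  X=s: p=0.7300, H(Y|X=s) = 0.9193
Weighted sum = 0.964 nats.

0.964 nats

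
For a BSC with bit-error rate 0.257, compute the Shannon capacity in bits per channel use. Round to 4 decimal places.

0.1778 bits

Binary symmetric channel: C = 1 − h₂(ε) where h₂ is the binary entropy function.
h₂(0.257) = −0.257·log₂0.257 − 0.743·log₂0.743 = 0.8222.
C = 1 − 0.8222 = 0.1778 bits per channel use.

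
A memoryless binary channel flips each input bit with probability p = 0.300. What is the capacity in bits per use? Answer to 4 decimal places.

0.1187 bits

Binary symmetric channel: C = 1 − h₂(ε) where h₂ is the binary entropy function.
h₂(0.300) = −0.300·log₂0.300 − 0.700·log₂0.700 = 0.8813.
C = 1 − 0.8813 = 0.1187 bits per channel use.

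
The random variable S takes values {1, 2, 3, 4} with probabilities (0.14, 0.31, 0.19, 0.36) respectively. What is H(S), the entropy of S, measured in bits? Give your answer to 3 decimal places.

H(S) = −Σ p·log₂ p.
  −(0.14)·log₂(0.14) = 0.3971
  −(0.31)·log₂(0.31) = 0.5238
  −(0.19)·log₂(0.19) = 0.4552
  −(0.36)·log₂(0.36) = 0.5306
Sum: 0.3971 + 0.5238 + 0.4552 + 0.5306 = 1.907 bits.

1.907 bits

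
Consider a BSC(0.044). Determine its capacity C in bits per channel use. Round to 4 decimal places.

0.7397 bits

Binary symmetric channel: C = 1 − h₂(ε) where h₂ is the binary entropy function.
h₂(0.044) = −0.044·log₂0.044 − 0.956·log₂0.956 = 0.2603.
C = 1 − 0.2603 = 0.7397 bits per channel use.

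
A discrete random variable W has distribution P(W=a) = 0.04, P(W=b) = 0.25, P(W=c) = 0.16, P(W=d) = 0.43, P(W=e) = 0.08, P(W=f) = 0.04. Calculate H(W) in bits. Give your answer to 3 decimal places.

H(W) = −Σ p·log₂ p.
  −(0.04)·log₂(0.04) = 0.1858
  −(0.25)·log₂(0.25) = 0.5000
  −(0.16)·log₂(0.16) = 0.4230
  −(0.43)·log₂(0.43) = 0.5236
  −(0.08)·log₂(0.08) = 0.2915
  −(0.04)·log₂(0.04) = 0.1858
Sum: 0.1858 + 0.5000 + 0.4230 + 0.5236 + 0.2915 + 0.1858 = 2.110 bits.

2.110 bits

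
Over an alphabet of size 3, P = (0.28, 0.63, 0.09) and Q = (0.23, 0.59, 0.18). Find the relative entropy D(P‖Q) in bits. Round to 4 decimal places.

D(P‖Q) = Σ p·log₂(p/q).
  0.28·log₂(0.28/0.23) = 0.07946
  0.63·log₂(0.63/0.59) = 0.05962
  0.09·log₂(0.09/0.18) = -0.09000
D(P‖Q) = 0.0491 bits.

0.0491 bits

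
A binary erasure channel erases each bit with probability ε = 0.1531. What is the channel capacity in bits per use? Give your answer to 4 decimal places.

Binary erasure channel: capacity C = 1 − ε.
C = 1 − 0.1531 = 0.8469 bits per channel use.

0.8469 bits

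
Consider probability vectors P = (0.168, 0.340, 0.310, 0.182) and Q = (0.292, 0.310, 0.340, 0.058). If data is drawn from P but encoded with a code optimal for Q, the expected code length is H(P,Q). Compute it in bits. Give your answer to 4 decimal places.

H(P,Q) = −Σ p·log₂ q.
  −0.168·log₂(0.292) = 0.29836
  −0.340·log₂(0.310) = 0.57448
  −0.310·log₂(0.340) = 0.48248
  −0.182·log₂(0.058) = 0.74762
H(P,Q) = 2.1029 bits.

2.1029 bits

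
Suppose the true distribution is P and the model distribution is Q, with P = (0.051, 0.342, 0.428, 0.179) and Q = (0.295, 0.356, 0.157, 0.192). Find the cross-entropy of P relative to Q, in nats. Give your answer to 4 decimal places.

1.5033 nats

H(P,Q) = −Σ p·ln q.
  −0.051·ln(0.295) = 0.06226
  −0.342·ln(0.356) = 0.35323
  −0.428·ln(0.157) = 0.79245
  −0.179·ln(0.192) = 0.29540
H(P,Q) = 1.5033 nats.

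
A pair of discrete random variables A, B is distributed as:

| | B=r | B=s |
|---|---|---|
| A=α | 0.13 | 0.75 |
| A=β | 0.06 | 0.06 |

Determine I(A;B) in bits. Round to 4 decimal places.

Marginals: p(A) = (0.8800, 0.1200), p(B) = (0.1900, 0.8100).
I(A;B) = Σ p(x,y)·log₂[p(x,y)/(p(x)p(y))].
  (α,r): 0.13·log₂(0.7775) = -0.04720
  (α,s): 0.75·log₂(1.0522) = 0.05504
  (β,r): 0.06·log₂(2.6316) = 0.08376
  (β,s): 0.06·log₂(0.6173) = -0.04176
Sum = 0.0498 bits.

0.0498 bits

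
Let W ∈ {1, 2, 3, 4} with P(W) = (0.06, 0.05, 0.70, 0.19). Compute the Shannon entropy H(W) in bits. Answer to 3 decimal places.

H(W) = −Σ p·log₂ p.
  −(0.06)·log₂(0.06) = 0.2435
  −(0.05)·log₂(0.05) = 0.2161
  −(0.70)·log₂(0.70) = 0.3602
  −(0.19)·log₂(0.19) = 0.4552
Sum: 0.2435 + 0.2161 + 0.3602 + 0.4552 = 1.275 bits.

1.275 bits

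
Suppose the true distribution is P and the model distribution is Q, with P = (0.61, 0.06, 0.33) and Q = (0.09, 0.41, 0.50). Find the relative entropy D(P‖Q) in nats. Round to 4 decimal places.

D(P‖Q) = Σ p·ln(p/q).
  0.61·ln(0.61/0.09) = 1.16733
  0.06·ln(0.06/0.41) = -0.11531
  0.33·ln(0.33/0.50) = -0.13712
D(P‖Q) = 0.9149 nats.

0.9149 nats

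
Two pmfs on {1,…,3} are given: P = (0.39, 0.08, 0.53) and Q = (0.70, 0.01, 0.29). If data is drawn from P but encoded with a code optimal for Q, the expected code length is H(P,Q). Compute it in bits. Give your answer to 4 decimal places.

1.6787 bits

H(P,Q) = −Σ p·log₂ q.
  −0.39·log₂(0.70) = 0.20068
  −0.08·log₂(0.01) = 0.53151
  −0.53·log₂(0.29) = 0.94651
H(P,Q) = 1.6787 bits.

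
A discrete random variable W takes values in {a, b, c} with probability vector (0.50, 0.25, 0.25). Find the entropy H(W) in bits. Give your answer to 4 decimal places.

H(W) = −Σ p·log₂ p.
  −(0.50)·log₂(0.50) = 0.50000
  −(0.25)·log₂(0.25) = 0.50000
  −(0.25)·log₂(0.25) = 0.50000
Sum: 0.50000 + 0.50000 + 0.50000 = 1.5000 bits.

1.5000 bits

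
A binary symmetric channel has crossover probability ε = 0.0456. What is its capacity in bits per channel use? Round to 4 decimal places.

Binary symmetric channel: C = 1 − h₂(ε) where h₂ is the binary entropy function.
h₂(0.0456) = −0.0456·log₂0.0456 − 0.9544·log₂0.9544 = 0.2674.
C = 1 − 0.2674 = 0.7326 bits per channel use.

0.7326 bits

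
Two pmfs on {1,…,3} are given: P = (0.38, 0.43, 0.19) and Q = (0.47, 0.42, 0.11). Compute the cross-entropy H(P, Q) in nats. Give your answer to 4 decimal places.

1.0793 nats

H(P,Q) = −Σ p·ln q.
  −0.38·ln(0.47) = 0.28691
  −0.43·ln(0.42) = 0.37303
  −0.19·ln(0.11) = 0.41938
H(P,Q) = 1.0793 nats.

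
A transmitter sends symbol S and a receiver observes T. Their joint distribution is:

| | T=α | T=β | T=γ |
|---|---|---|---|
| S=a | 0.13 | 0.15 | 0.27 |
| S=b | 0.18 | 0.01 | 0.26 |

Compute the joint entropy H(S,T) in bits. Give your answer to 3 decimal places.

2.320 bits

H(S,T) = −Σ p(x,y)·log₂ p(x,y) over all 6 cells.
  cell (a,α): −0.13·log₂0.13 = 0.3826
  cell (a,β): −0.15·log₂0.15 = 0.4105
  cell (a,γ): −0.27·log₂0.27 = 0.5100
  cell (b,α): −0.18·log₂0.18 = 0.4453
  cell (b,β): −0.01·log₂0.01 = 0.0664
  cell (b,γ): −0.26·log₂0.26 = 0.5053
Sum = 2.320 bits.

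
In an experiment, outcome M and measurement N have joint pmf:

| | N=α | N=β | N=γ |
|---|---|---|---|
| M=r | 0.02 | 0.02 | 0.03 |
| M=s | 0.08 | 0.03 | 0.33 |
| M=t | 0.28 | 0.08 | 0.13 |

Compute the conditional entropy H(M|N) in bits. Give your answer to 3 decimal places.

Marginals: p(M) = (0.0700, 0.4400, 0.4900), p(N) = (0.3800, 0.1300, 0.4900).
H(M|N) = Σ p(N) · H(M|N=·).
  N=α: p=0.3800, H(M|N=α) = 1.0215
  N=β: p=0.1300, H(M|N=β) = 1.3347
  N=γ: p=0.4900, H(M|N=γ) = 1.1387
Weighted sum = 1.120 bits.

1.120 bits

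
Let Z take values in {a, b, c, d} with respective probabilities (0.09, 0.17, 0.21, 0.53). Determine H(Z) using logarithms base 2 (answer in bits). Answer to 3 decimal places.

H(Z) = −Σ p·log₂ p.
  −(0.09)·log₂(0.09) = 0.3127
  −(0.17)·log₂(0.17) = 0.4346
  −(0.21)·log₂(0.21) = 0.4728
  −(0.53)·log₂(0.53) = 0.4854
Sum: 0.3127 + 0.4346 + 0.4728 + 0.4854 = 1.706 bits.

1.706 bits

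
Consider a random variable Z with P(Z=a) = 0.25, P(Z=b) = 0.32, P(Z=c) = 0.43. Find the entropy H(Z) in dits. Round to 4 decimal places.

0.4665 dits

H(Z) = −Σ p·log₁₀ p.
  −(0.25)·log₁₀(0.25) = 0.15051
  −(0.32)·log₁₀(0.32) = 0.15835
  −(0.43)·log₁₀(0.43) = 0.15761
Sum: 0.15051 + 0.15835 + 0.15761 = 0.4665 dits.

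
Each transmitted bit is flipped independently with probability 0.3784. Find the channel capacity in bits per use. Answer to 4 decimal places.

Binary symmetric channel: C = 1 − h₂(ε) where h₂ is the binary entropy function.
h₂(0.3784) = −0.3784·log₂0.3784 − 0.6216·log₂0.6216 = 0.9569.
C = 1 − 0.9569 = 0.0431 bits per channel use.

0.0431 bits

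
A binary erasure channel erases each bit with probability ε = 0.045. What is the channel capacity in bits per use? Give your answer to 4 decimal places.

Binary erasure channel: capacity C = 1 − ε.
C = 1 − 0.045 = 0.9550 bits per channel use.

0.9550 bits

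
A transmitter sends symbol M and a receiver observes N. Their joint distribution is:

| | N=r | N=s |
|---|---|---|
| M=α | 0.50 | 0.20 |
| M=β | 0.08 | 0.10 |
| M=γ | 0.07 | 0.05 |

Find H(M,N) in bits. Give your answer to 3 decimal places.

H(M,N) = −Σ p(x,y)·log₂ p(x,y) over all 6 cells.
  cell (α,r): −0.50·log₂0.50 = 0.5000
  cell (α,s): −0.20·log₂0.20 = 0.4644
  cell (β,r): −0.08·log₂0.08 = 0.2915
  cell (β,s): −0.10·log₂0.10 = 0.3322
  cell (γ,r): −0.07·log₂0.07 = 0.2686
  cell (γ,s): −0.05·log₂0.05 = 0.2161
Sum = 2.073 bits.

2.073 bits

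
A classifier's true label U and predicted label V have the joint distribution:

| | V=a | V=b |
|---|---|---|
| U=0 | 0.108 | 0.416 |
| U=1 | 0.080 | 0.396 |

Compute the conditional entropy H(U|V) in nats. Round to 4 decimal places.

Chain rule: H(U|V) = H(U,V) − H(V).
Marginals: p(U) = (0.5240, 0.4760), p(V) = (0.1880, 0.8120).
H(U,V) = 1.1741 nats; H(V) = 0.4833 nats.
H(U|V) = 1.1741 − 0.4833 = 0.6908 nats.

0.6908 nats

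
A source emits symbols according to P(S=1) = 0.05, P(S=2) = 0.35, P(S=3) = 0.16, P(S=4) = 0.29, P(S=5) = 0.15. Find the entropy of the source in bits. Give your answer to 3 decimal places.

2.098 bits

H(S) = −Σ p·log₂ p.
  −(0.05)·log₂(0.05) = 0.2161
  −(0.35)·log₂(0.35) = 0.5301
  −(0.16)·log₂(0.16) = 0.4230
  −(0.29)·log₂(0.29) = 0.5179
  −(0.15)·log₂(0.15) = 0.4105
Sum: 0.2161 + 0.5301 + 0.4230 + 0.5179 + 0.4105 = 2.098 bits.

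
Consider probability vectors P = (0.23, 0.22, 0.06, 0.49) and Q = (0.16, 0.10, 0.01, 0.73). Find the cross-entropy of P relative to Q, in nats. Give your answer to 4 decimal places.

H(P,Q) = −Σ p·ln q.
  −0.23·ln(0.16) = 0.42149
  −0.22·ln(0.10) = 0.50657
  −0.06·ln(0.01) = 0.27631
  −0.49·ln(0.73) = 0.15421
H(P,Q) = 1.3586 nats.

1.3586 nats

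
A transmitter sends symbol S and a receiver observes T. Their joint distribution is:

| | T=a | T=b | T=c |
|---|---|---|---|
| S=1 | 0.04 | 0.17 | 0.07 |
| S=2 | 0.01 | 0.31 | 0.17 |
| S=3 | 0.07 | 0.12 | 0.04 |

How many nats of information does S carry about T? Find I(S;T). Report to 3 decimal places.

0.066 nats

Marginals: p(S) = (0.2800, 0.4900, 0.2300), p(T) = (0.1200, 0.6000, 0.2800).
I(S;T) = Σ p(x,y)·ln[p(x,y)/(p(x)p(y))].
  (1,a): 0.04·ln(1.1905) = 0.0070
  (1,b): 0.17·ln(1.0119) = 0.0020
  (1,c): 0.07·ln(0.8929) = -0.0079
  (2,a): 0.01·ln(0.1701) = -0.0177
  (2,b): 0.31·ln(1.0544) = 0.0164
  (2,c): 0.17·ln(1.2391) = 0.0364
  (3,a): 0.07·ln(2.5362) = 0.0651
  (3,b): 0.12·ln(0.8696) = -0.0168
  (3,c): 0.04·ln(0.6211) = -0.0190
Sum = 0.066 nats.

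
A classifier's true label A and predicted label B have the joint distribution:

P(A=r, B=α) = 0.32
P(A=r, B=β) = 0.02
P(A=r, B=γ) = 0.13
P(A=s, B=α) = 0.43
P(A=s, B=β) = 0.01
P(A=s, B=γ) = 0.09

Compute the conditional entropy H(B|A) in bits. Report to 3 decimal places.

0.927 bits

Marginals: p(A) = (0.4700, 0.5300), p(B) = (0.7500, 0.0300, 0.2200).
H(B|A) = Σ p(A) · H(B|A=·).
  A=r: p=0.4700, H(B|A=r) = 1.0843
  A=s: p=0.5300, H(B|A=s) = 0.7872
Weighted sum = 0.927 bits.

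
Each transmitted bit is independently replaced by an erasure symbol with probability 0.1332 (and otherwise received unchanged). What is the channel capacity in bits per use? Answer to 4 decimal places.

0.8668 bits

Binary erasure channel: capacity C = 1 − ε.
C = 1 − 0.1332 = 0.8668 bits per channel use.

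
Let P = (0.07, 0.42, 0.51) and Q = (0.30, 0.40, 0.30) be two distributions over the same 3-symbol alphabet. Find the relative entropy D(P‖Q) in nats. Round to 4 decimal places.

D(P‖Q) = Σ p·ln(p/q).
  0.07·ln(0.07/0.30) = -0.10187
  0.42·ln(0.42/0.40) = 0.02049
  0.51·ln(0.51/0.30) = 0.27062
D(P‖Q) = 0.1892 nats.

0.1892 nats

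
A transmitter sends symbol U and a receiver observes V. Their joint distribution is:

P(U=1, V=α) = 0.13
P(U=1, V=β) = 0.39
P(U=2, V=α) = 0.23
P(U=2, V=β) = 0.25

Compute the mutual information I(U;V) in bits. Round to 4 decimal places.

0.0414 bits

Marginals: p(U) = (0.5200, 0.4800), p(V) = (0.3600, 0.6400).
I(U;V) = Σ p(x,y)·log₂[p(x,y)/(p(x)p(y))].
  (1,α): 0.13·log₂(0.6944) = -0.06839
  (1,β): 0.39·log₂(1.1719) = 0.08924
  (2,α): 0.23·log₂(1.3310) = 0.09488
  (2,β): 0.25·log₂(0.8138) = -0.07431
Sum = 0.0414 bits.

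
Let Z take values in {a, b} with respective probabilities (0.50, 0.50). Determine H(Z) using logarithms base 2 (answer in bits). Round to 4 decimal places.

H(Z) = −Σ p·log₂ p.
  −(0.50)·log₂(0.50) = 0.50000
  −(0.50)·log₂(0.50) = 0.50000
Sum: 0.50000 + 0.50000 = 1.0000 bits.

1.0000 bits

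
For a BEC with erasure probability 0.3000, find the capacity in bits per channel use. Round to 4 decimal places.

0.7000 bits

Binary erasure channel: capacity C = 1 − ε.
C = 1 − 0.3000 = 0.7000 bits per channel use.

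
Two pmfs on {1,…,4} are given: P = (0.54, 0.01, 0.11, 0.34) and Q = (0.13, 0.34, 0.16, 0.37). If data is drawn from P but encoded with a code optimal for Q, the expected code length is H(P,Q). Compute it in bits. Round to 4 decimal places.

2.3835 bits

H(P,Q) = −Σ p·log₂ q.
  −0.54·log₂(0.13) = 1.58944
  −0.01·log₂(0.34) = 0.01556
  −0.11·log₂(0.16) = 0.29082
  −0.34·log₂(0.37) = 0.48770
H(P,Q) = 2.3835 bits.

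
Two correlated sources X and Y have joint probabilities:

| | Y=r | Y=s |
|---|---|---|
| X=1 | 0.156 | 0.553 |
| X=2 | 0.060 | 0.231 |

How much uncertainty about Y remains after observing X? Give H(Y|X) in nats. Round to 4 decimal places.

Marginals: p(X) = (0.7090, 0.2910), p(Y) = (0.2160, 0.7840).
H(Y|X) = Σ p(X) · H(Y|X=·).
  X=1: p=0.7090, H(Y|X=1) = 0.5269
  X=2: p=0.2910, H(Y|X=2) = 0.5089
Weighted sum = 0.5217 nats.

0.5217 nats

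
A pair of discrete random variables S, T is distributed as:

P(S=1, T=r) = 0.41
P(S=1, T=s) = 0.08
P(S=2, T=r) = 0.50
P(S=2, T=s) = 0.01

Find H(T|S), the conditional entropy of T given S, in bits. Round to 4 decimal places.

0.3856 bits

Marginals: p(S) = (0.4900, 0.5100), p(T) = (0.9100, 0.0900).
H(T|S) = Σ p(S) · H(T|S=·).
  S=1: p=0.4900, H(T|S=1) = 0.6421
  S=2: p=0.5100, H(T|S=2) = 0.1392
Weighted sum = 0.3856 bits.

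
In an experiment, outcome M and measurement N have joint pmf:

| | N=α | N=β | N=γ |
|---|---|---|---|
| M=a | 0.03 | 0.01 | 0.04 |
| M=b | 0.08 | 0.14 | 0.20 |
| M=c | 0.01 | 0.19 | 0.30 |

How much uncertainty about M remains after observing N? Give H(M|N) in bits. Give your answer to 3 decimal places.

1.223 bits

Marginals: p(M) = (0.0800, 0.4200, 0.5000), p(N) = (0.1200, 0.3400, 0.5400).
H(M|N) = Σ p(N) · H(M|N=·).
  N=α: p=0.1200, H(M|N=α) = 1.1887
  N=β: p=0.3400, H(M|N=β) = 1.1459
  N=γ: p=0.5400, H(M|N=γ) = 1.2800
Weighted sum = 1.223 bits.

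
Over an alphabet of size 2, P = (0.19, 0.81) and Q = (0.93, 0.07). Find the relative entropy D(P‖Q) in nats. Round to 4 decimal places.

1.6816 nats

D(P‖Q) = Σ p·ln(p/q).
  0.19·ln(0.19/0.93) = -0.30175
  0.81·ln(0.81/0.07) = 1.98332
D(P‖Q) = 1.6816 nats.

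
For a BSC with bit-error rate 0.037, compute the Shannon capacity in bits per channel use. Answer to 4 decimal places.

Binary symmetric channel: C = 1 − h₂(ε) where h₂ is the binary entropy function.
h₂(0.037) = −0.037·log₂0.037 − 0.963·log₂0.963 = 0.2284.
C = 1 − 0.2284 = 0.7716 bits per channel use.

0.7716 bits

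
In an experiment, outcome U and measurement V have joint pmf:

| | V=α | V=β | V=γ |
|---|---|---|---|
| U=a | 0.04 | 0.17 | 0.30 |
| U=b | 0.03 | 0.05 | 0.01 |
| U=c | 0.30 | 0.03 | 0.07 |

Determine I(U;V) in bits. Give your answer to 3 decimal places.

0.381 bits

Marginals: p(U) = (0.5100, 0.0900, 0.4000), p(V) = (0.3700, 0.2500, 0.3800).
I(U;V) = Σ p(x,y)·log₂[p(x,y)/(p(x)p(y))].
  (a,α): 0.04·log₂(0.2120) = -0.0895
  (a,β): 0.17·log₂(1.3333) = 0.0706
  (a,γ): 0.30·log₂(1.5480) = 0.1891
  (b,α): 0.03·log₂(0.9009) = -0.0045
  (b,β): 0.05·log₂(2.2222) = 0.0576
  (b,γ): 0.01·log₂(0.2924) = -0.0177
  (c,α): 0.30·log₂(2.0270) = 0.3058
  (c,β): 0.03·log₂(0.3000) = -0.0521
  (c,γ): 0.07·log₂(0.4605) = -0.0783
Sum = 0.381 bits.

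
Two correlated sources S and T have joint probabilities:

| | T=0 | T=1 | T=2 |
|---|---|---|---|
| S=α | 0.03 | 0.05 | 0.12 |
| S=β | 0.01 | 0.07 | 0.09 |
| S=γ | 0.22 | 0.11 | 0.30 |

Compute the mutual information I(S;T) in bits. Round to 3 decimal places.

Marginals: p(S) = (0.2000, 0.1700, 0.6300), p(T) = (0.2600, 0.2300, 0.5100).
I(S;T) = Σ p(x,y)·log₂[p(x,y)/(p(x)p(y))].
  (α,0): 0.03·log₂(0.5769) = -0.0238
  (α,1): 0.05·log₂(1.0870) = 0.0060
  (α,2): 0.12·log₂(1.1765) = 0.0281
  (β,0): 0.01·log₂(0.2262) = -0.0214
  (β,1): 0.07·log₂(1.7903) = 0.0588
  (β,2): 0.09·log₂(1.0381) = 0.0049
  (γ,0): 0.22·log₂(1.3431) = 0.0936
  (γ,1): 0.11·log₂(0.7591) = -0.0437
  (γ,2): 0.30·log₂(0.9337) = -0.0297
Sum = 0.073 bits.

0.073 bits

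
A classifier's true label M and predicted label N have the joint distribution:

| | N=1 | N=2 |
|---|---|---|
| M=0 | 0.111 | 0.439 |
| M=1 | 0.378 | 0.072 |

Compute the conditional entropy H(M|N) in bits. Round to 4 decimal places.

0.6776 bits

Marginals: p(M) = (0.5500, 0.4500), p(N) = (0.4890, 0.5110).
H(M|N) = Σ p(N) · H(M|N=·).
  N=1: p=0.4890, H(M|N=1) = 0.7727
  N=2: p=0.5110, H(M|N=2) = 0.5866
Weighted sum = 0.6776 bits.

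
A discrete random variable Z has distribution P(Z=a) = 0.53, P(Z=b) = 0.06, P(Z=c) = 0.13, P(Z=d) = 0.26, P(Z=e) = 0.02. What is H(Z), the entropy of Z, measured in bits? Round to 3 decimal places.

H(Z) = −Σ p·log₂ p.
  −(0.53)·log₂(0.53) = 0.4854
  −(0.06)·log₂(0.06) = 0.2435
  −(0.13)·log₂(0.13) = 0.3826
  −(0.26)·log₂(0.26) = 0.5053
  −(0.02)·log₂(0.02) = 0.1129
Sum: 0.4854 + 0.2435 + 0.3826 + 0.5053 + 0.1129 = 1.730 bits.

1.730 bits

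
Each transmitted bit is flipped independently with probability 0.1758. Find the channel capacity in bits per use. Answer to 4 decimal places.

Binary symmetric channel: C = 1 − h₂(ε) where h₂ is the binary entropy function.
h₂(0.1758) = −0.1758·log₂0.1758 − 0.8242·log₂0.8242 = 0.6708.
C = 1 − 0.6708 = 0.3292 bits per channel use.

0.3292 bits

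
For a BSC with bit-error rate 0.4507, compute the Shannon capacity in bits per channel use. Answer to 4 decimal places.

Binary symmetric channel: C = 1 − h₂(ε) where h₂ is the binary entropy function.
h₂(0.4507) = −0.4507·log₂0.4507 − 0.5493·log₂0.5493 = 0.9930.
C = 1 − 0.9930 = 0.0070 bits per channel use.

0.0070 bits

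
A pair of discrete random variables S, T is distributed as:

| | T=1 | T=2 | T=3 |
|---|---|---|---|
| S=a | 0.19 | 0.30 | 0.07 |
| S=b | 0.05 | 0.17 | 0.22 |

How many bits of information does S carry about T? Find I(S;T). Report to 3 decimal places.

Marginals: p(S) = (0.5600, 0.4400), p(T) = (0.2400, 0.4700, 0.2900).
I(S;T) = H(S) + H(T) − H(S,T).
H(S) = 0.9896, H(T) = 1.5240, H(S,T) = 2.3761.
I(S;T) = 0.9896 + 1.5240 − 2.3761 = 0.137 bits.

0.137 bits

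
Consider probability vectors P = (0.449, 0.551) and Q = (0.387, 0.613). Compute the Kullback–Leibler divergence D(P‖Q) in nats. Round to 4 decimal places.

D(P‖Q) = Σ p·ln(p/q).
  0.449·ln(0.449/0.387) = 0.06672
  0.551·ln(0.551/0.613) = -0.05875
D(P‖Q) = 0.0080 nats.

0.0080 nats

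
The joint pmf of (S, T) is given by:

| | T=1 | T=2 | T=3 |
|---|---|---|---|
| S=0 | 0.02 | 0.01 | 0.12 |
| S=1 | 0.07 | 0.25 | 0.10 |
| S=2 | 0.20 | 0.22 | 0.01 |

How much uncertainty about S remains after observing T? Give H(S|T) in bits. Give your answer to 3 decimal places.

Marginals: p(S) = (0.1500, 0.4200, 0.4300), p(T) = (0.2900, 0.4800, 0.2300).
H(S|T) = Σ p(T) · H(S|T=·).
  T=1: p=0.2900, H(S|T=1) = 1.1307
  T=2: p=0.4800, H(S|T=2) = 1.1224
  T=3: p=0.2300, H(S|T=3) = 1.2088
Weighted sum = 1.145 bits.

1.145 bits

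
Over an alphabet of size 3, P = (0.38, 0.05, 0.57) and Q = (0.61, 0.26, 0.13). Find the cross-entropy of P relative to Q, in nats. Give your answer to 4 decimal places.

1.4181 nats

H(P,Q) = −Σ p·ln q.
  −0.38·ln(0.61) = 0.18783
  −0.05·ln(0.26) = 0.06735
  −0.57·ln(0.13) = 1.16293
H(P,Q) = 1.4181 nats.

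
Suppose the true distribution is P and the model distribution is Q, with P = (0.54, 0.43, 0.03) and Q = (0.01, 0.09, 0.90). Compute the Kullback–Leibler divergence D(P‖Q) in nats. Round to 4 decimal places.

2.7245 nats

D(P‖Q) = Σ p·ln(p/q).
  0.54·ln(0.54/0.01) = 2.15405
  0.43·ln(0.43/0.09) = 0.67251
  0.03·ln(0.03/0.90) = -0.10204
D(P‖Q) = 2.7245 nats.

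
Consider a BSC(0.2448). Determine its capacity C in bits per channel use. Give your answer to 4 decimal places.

0.1971 bits

Binary symmetric channel: C = 1 − h₂(ε) where h₂ is the binary entropy function.
h₂(0.2448) = −0.2448·log₂0.2448 − 0.7552·log₂0.7552 = 0.8029.
C = 1 − 0.8029 = 0.1971 bits per channel use.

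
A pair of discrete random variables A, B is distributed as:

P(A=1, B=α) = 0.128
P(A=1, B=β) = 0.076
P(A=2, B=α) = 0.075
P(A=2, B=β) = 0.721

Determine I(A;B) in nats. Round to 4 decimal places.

0.1213 nats

Marginals: p(A) = (0.2040, 0.7960), p(B) = (0.2030, 0.7970).
I(A;B) = Σ p(x,y)·ln[p(x,y)/(p(x)p(y))].
  (1,α): 0.128·ln(3.0909) = 0.14444
  (1,β): 0.076·ln(0.4674) = -0.05780
  (2,α): 0.075·ln(0.4641) = -0.05757
  (2,β): 0.721·ln(1.1365) = 0.09225
Sum = 0.1213 nats.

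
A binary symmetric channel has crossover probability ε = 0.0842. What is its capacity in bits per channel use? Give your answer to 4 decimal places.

0.5832 bits

Binary symmetric channel: C = 1 − h₂(ε) where h₂ is the binary entropy function.
h₂(0.0842) = −0.0842·log₂0.0842 − 0.9158·log₂0.9158 = 0.4168.
C = 1 − 0.4168 = 0.5832 bits per channel use.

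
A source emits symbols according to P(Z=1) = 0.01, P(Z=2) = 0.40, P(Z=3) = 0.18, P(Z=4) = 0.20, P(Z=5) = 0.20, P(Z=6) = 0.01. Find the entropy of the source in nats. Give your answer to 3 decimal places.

1.411 nats

H(Z) = −Σ p·ln p.
  −(0.01)·ln(0.01) = 0.0461
  −(0.40)·ln(0.40) = 0.3665
  −(0.18)·ln(0.18) = 0.3087
  −(0.20)·ln(0.20) = 0.3219
  −(0.20)·ln(0.20) = 0.3219
  −(0.01)·ln(0.01) = 0.0461
Sum: 0.0461 + 0.3665 + 0.3087 + 0.3219 + 0.3219 + 0.0461 = 1.411 nats.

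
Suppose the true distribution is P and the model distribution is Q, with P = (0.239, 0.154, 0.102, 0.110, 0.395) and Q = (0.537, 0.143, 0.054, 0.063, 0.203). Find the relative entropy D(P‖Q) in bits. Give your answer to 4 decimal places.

0.2987 bits

D(P‖Q) = Σ p·log₂(p/q).
  0.239·log₂(0.239/0.537) = -0.27913
  0.154·log₂(0.154/0.143) = 0.01646
  0.102·log₂(0.102/0.054) = 0.09359
  0.110·log₂(0.110/0.063) = 0.08845
  0.395·log₂(0.395/0.203) = 0.37935
D(P‖Q) = 0.2987 bits.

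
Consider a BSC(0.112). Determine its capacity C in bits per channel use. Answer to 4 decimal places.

0.4941 bits

Binary symmetric channel: C = 1 − h₂(ε) where h₂ is the binary entropy function.
h₂(0.112) = −0.112·log₂0.112 − 0.888·log₂0.888 = 0.5059.
C = 1 − 0.5059 = 0.4941 bits per channel use.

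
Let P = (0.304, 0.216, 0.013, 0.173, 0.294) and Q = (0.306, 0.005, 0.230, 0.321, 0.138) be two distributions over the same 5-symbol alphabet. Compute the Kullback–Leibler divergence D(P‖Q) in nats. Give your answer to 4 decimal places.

D(P‖Q) = Σ p·ln(p/q).
  0.304·ln(0.304/0.306) = -0.00199
  0.216·ln(0.216/0.005) = 0.81342
  0.013·ln(0.013/0.230) = -0.03735
  0.173·ln(0.173/0.321) = -0.10694
  0.294·ln(0.294/0.138) = 0.22236
D(P‖Q) = 0.8895 nats.

0.8895 nats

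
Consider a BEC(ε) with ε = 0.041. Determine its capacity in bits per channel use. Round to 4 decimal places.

0.9590 bits

Binary erasure channel: capacity C = 1 − ε.
C = 1 − 0.041 = 0.9590 bits per channel use.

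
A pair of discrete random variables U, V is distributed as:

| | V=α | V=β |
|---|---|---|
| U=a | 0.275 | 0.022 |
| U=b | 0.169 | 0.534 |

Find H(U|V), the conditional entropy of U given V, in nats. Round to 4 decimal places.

0.3876 nats

Chain rule: H(U|V) = H(U,V) − H(V).
Marginals: p(U) = (0.2970, 0.7030), p(V) = (0.4440, 0.5560).
H(U,V) = 1.0745 nats; H(V) = 0.6869 nats.
H(U|V) = 1.0745 − 0.6869 = 0.3876 nats.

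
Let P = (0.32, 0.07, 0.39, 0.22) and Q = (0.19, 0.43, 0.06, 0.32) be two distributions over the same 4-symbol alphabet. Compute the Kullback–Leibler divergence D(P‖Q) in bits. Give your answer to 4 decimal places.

0.9916 bits

D(P‖Q) = Σ p·log₂(p/q).
  0.32·log₂(0.32/0.19) = 0.24066
  0.07·log₂(0.07/0.43) = -0.18332
  0.39·log₂(0.39/0.06) = 1.05317
  0.22·log₂(0.22/0.32) = -0.11893
D(P‖Q) = 0.9916 bits.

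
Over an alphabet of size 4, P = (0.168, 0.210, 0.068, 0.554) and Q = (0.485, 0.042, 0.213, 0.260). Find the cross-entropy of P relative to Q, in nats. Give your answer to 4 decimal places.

H(P,Q) = −Σ p·ln q.
  −0.168·ln(0.485) = 0.12157
  −0.210·ln(0.042) = 0.66572
  −0.068·ln(0.213) = 0.10516
  −0.554·ln(0.260) = 0.74628
H(P,Q) = 1.6387 nats.

1.6387 nats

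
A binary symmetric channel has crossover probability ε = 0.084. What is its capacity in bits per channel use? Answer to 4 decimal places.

Binary symmetric channel: C = 1 − h₂(ε) where h₂ is the binary entropy function.
h₂(0.084) = −0.084·log₂0.084 − 0.916·log₂0.916 = 0.4161.
C = 1 − 0.4161 = 0.5839 bits per channel use.

0.5839 bits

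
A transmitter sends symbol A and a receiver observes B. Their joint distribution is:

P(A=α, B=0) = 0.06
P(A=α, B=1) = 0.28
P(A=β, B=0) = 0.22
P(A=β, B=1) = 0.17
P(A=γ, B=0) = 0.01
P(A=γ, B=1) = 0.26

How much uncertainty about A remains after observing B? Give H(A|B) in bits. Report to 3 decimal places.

1.376 bits

Marginals: p(A) = (0.3400, 0.3900, 0.2700), p(B) = (0.2900, 0.7100).
H(A|B) = Σ p(B) · H(A|B=·).
  B=0: p=0.2900, H(A|B=0) = 0.9401
  B=1: p=0.7100, H(A|B=1) = 1.5539
Weighted sum = 1.376 bits.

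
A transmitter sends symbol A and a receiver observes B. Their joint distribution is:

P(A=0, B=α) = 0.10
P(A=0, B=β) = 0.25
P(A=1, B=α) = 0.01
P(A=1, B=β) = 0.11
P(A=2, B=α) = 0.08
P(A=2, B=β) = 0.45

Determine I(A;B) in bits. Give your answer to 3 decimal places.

0.025 bits

Marginals: p(A) = (0.3500, 0.1200, 0.5300), p(B) = (0.1900, 0.8100).
I(A;B) = Σ p(x,y)·log₂[p(x,y)/(p(x)p(y))].
  (0,α): 0.10·log₂(1.5038) = 0.0589
  (0,β): 0.25·log₂(0.8818) = -0.0454
  (1,α): 0.01·log₂(0.4386) = -0.0119
  (1,β): 0.11·log₂(1.1317) = 0.0196
  (2,α): 0.08·log₂(0.7944) = -0.0266
  (2,β): 0.45·log₂(1.0482) = 0.0306
Sum = 0.025 bits.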